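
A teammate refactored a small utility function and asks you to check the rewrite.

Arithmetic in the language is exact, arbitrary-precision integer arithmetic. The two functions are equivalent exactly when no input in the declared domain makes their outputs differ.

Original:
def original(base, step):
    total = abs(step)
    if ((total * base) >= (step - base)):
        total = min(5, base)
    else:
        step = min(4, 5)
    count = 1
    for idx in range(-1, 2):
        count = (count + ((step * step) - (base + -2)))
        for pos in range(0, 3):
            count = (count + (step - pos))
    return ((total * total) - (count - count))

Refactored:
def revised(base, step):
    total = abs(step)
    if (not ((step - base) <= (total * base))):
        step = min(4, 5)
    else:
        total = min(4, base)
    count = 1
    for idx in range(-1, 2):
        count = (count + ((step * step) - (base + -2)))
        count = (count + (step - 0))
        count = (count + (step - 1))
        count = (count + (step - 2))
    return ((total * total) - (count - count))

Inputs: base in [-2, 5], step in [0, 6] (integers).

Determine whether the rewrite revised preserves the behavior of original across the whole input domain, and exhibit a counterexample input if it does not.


Run the pair on base=5, step=0.
original: total := 0 | ((total * base) >= (step - base)): true | total := 5 | count := 1 | iter idx=-1: | count := -2 | iter pos=0: | count := -2 | iter pos=1: | count := -3 | iter pos=2: | count := -5 | iter idx=0: | count := -8 | iter pos=0: | count := -8 | iter pos=1: | count := -9 | iter pos=2: | count := -11 | iter idx=1: | count := -14 | iter pos=0: | count := -14 | iter pos=1: | count := -15 | iter pos=2: | count := -17 | result 25
revised: total := 0 | (not ((step - base) <= (total * base))): false | total := 4 | count := 1 | iter idx=-1: | count := -2 | count := -2 | count := -3 | count := -5 | iter idx=0: | count := -8 | count := -8 | count := -9 | count := -11 | iter idx=1: | count := -14 | count := -14 | count := -15 | count := -17 | result 16
25 against 16: the behavior changed.
verdict: not equivalent; witness: base=5, step=0


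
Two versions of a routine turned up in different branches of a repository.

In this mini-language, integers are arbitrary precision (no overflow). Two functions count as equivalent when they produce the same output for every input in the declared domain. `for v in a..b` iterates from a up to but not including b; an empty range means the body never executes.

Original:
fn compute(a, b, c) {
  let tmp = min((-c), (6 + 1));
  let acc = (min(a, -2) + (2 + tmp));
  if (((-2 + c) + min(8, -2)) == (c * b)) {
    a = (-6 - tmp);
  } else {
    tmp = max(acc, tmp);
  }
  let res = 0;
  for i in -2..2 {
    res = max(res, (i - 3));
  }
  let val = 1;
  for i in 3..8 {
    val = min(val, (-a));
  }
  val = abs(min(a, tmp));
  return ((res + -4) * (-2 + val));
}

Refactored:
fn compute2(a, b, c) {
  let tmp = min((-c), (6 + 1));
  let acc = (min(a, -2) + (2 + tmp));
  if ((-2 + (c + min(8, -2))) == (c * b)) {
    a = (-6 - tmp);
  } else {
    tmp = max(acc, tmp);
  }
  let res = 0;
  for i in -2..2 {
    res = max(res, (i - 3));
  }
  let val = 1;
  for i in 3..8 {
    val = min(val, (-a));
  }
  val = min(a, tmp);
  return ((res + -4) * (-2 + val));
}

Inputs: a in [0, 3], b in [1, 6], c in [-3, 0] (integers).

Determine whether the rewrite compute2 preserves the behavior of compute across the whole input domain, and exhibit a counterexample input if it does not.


On input a=0, b=3, c=-2, compute returns -24 while compute2 returns 40.
verdict: not equivalent; witness: a=0, b=3, c=-2


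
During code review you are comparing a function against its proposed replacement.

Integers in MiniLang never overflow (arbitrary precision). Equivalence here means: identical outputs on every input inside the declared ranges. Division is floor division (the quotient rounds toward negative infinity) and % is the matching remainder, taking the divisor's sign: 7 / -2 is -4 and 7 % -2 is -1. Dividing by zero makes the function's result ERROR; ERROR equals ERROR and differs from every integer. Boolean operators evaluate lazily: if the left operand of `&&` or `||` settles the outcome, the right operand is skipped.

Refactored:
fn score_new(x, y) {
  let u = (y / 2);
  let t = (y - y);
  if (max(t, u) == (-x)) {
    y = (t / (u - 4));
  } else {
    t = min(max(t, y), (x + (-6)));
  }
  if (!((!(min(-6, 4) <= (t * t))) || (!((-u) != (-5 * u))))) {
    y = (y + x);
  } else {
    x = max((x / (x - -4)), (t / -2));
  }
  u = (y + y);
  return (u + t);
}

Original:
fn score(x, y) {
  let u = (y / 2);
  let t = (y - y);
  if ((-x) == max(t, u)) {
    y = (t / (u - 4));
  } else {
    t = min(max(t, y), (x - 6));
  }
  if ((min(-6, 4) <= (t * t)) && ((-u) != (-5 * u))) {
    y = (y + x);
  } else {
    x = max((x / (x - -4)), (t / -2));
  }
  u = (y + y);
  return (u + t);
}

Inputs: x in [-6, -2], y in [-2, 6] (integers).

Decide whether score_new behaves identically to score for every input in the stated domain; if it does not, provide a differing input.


The two versions differ — the changes include arithmetic usage differs; and boolean connective usage differs.
Spot check at x=-4, y=0 — score: u = 0; t = 0; ((-x) == max(t, u)) -> false; t = -10; ((min(-6, 4) <= (t * t)) && ((-u) != (-5 * u))) -> false; division by zero -> ERROR. score_new: u = 0; t = 0; (max(t, u) == (-x)) -> false; t = -10; (!((!(min(-6, 4) <= (t * t))) || (!((-u) != (-5 * u))))) -> false; division by zero -> ERROR. Both give ERROR.
An exhaustive pass over the 45 declared inputs shows identical outputs.
verdict: equivalent


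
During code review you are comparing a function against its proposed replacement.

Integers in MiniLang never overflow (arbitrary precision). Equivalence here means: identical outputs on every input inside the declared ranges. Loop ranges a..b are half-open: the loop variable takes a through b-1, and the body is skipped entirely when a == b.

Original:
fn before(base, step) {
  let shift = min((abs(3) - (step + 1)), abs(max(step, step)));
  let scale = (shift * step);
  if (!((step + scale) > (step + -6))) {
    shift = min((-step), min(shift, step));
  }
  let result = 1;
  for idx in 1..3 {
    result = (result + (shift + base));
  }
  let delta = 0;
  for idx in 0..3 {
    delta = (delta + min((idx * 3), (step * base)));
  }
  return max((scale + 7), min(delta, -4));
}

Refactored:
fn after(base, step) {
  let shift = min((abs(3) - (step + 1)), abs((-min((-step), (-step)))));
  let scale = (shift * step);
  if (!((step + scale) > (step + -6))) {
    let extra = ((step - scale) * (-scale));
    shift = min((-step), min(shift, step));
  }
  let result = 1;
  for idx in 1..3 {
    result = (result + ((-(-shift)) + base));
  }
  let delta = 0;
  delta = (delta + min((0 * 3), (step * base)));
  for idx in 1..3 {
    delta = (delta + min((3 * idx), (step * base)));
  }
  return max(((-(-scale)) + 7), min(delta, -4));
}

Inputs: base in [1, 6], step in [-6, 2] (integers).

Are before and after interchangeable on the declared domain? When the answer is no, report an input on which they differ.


Side by side, the visible changes include: constant usage differs, arithmetic usage differs, local variable names differ, statement counts differ, min/max/abs usage differs, loop structure differs.
Spot check at base=5, step=-4 — before: shift = 4; scale = -16; (!((step + scale) > (step + -6))) -> true; shift = -4; result = 1; [idx=1]; result = 2; [idx=2]; result = 3; delta = 0; [idx=0]; delta = -20; [idx=1]; delta = -40; [idx=2]; delta = -60; return -9. after: shift = 4; scale = -16; (!((step + scale) > (step + -6))) -> true; extra = 192; shift = -4; result = 1; [idx=1]; result = 2; [idx=2]; result = 3; delta = 0; delta = -20; [idx=1]; delta = -40; [idx=2]; delta = -60; return -9. Both give -9.
Across all 54 domain points the two functions coincide.
verdict: equivalent


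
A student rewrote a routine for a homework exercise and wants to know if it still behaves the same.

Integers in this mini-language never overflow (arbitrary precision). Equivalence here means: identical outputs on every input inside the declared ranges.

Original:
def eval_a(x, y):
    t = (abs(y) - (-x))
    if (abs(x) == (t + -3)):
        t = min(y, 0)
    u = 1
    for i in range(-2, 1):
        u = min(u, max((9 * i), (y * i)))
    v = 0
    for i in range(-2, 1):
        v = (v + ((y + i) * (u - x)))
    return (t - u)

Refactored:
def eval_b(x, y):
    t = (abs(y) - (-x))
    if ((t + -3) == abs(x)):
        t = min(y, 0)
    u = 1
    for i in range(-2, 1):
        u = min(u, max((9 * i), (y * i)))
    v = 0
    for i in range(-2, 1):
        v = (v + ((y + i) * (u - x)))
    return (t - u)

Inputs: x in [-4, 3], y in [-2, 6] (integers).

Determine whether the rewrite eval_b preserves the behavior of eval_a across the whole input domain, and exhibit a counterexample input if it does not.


Side by side, the visible changes include: same computation, different form.
One worked example (x=-4, y=-2) — eval_a: t becomes -2; next (abs(x) == (t + -3)) evaluates to false; next u becomes 1; next at i=-2:; next u becomes 1; next at i=-1:; next u becomes 1; next at i=0:; next u becomes 0; next v becomes 0; next at i=-2:; next v becomes -16; next at i=-1:; next v becomes -28; next at i=0:; next v becomes -36; next final value -2; eval_b: t becomes -2; next ((t + -3) == abs(x)) evaluates to false; next u becomes 1; next at i=-2:; next u becomes 1; next at i=-1:; next u becomes 1; next at i=0:; next u becomes 0; next v becomes 0; next at i=-2:; next v becomes -16; next at i=-1:; next v becomes -28; next at i=0:; next v becomes -36; next final value -2; agreement on -2.
Checked all 72 inputs in the declared domain: the outputs agree on every one.
verdict: equivalent


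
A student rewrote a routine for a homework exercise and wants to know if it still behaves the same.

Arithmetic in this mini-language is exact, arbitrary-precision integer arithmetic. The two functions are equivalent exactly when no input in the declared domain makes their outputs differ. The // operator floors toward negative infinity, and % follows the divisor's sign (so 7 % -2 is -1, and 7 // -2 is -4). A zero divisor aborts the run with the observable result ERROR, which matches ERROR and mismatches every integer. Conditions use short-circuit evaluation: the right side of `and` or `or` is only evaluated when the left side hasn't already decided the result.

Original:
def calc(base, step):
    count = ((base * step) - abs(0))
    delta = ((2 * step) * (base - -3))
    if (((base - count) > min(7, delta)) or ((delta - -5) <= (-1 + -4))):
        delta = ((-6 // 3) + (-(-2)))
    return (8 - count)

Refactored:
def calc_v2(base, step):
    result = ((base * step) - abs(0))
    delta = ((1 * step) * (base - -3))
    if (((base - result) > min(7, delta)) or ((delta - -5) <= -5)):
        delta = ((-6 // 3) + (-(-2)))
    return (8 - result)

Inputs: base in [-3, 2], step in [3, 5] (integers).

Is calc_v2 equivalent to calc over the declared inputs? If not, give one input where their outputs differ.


The one real change (`2` became `1`) has no effect anywhere in the declared ranges; all 18 inputs agree.
verdict: equivalent


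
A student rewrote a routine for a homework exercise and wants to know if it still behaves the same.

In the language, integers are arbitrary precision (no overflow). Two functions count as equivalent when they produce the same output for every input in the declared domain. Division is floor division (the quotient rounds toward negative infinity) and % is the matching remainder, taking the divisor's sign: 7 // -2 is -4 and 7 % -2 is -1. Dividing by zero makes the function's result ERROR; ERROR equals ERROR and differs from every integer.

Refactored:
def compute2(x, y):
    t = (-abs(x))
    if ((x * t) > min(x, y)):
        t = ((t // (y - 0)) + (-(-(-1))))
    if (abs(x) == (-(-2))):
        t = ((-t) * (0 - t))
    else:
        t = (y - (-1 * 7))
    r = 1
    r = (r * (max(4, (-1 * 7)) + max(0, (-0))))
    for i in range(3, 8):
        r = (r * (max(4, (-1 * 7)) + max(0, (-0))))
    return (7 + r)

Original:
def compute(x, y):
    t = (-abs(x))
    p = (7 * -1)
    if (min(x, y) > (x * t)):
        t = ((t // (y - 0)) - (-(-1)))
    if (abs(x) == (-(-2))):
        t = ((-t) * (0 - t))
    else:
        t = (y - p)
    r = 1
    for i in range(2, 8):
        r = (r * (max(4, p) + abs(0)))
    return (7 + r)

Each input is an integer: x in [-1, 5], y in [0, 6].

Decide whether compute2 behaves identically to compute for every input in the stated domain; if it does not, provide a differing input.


Take x=-1, y=0.
compute: t becomes -1; next p becomes -7; next (min(x, y) > (x * t)) evaluates to false; next (abs(x) == (-(-2))) evaluates to false; next t becomes 7; next r becomes 1; next at i=2:; next r becomes 4; next at i=3:; next r becomes 16; next at i=4:; next r becomes 64; next at i=5:; next r becomes 256; next at i=6:; next r becomes 1024; next at i=7:; next r becomes 4096; next final value 4103
compute2: t becomes -1; next ((x * t) > min(x, y)) evaluates to true; next hits division by zero so the output is ERROR
4103 != ERROR, so the rewrite changes behavior.
verdict: not equivalent; witness: x=-1, y=0


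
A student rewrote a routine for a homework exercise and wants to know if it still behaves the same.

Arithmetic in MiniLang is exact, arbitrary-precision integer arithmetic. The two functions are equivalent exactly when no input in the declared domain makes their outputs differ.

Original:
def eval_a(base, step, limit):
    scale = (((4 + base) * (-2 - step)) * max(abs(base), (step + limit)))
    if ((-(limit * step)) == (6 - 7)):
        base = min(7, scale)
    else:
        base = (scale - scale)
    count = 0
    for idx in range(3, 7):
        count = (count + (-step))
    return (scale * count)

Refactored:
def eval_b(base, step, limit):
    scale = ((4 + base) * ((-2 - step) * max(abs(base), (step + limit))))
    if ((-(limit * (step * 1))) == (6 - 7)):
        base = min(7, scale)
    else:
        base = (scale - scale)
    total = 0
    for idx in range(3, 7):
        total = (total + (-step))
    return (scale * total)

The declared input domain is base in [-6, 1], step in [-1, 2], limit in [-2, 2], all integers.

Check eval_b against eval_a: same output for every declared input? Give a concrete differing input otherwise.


Comparing the listings, the differences include: arithmetic usage differs, and local variable names differ, and constant usage differs.
Spot check at base=-4, step=0, limit=1 — eval_a: scale becomes 0; next ((-(limit * step)) == (6 - 7)) evaluates to false; next base becomes 0; next count becomes 0; next at idx=3:; next count becomes 0; next at idx=4:; next count becomes 0; next at idx=5:; next count becomes 0; next at idx=6:; next count becomes 0; next final value 0. eval_b: scale becomes 0; next ((-(limit * (step * 1))) == (6 - 7)) evaluates to false; next base becomes 0; next total becomes 0; next at idx=3:; next total becomes 0; next at idx=4:; next total becomes 0; next at idx=5:; next total becomes 0; next at idx=6:; next total becomes 0; next final value 0. Both give 0.
Checked all 160 inputs in the declared domain: the outputs agree on every one.
verdict: equivalent


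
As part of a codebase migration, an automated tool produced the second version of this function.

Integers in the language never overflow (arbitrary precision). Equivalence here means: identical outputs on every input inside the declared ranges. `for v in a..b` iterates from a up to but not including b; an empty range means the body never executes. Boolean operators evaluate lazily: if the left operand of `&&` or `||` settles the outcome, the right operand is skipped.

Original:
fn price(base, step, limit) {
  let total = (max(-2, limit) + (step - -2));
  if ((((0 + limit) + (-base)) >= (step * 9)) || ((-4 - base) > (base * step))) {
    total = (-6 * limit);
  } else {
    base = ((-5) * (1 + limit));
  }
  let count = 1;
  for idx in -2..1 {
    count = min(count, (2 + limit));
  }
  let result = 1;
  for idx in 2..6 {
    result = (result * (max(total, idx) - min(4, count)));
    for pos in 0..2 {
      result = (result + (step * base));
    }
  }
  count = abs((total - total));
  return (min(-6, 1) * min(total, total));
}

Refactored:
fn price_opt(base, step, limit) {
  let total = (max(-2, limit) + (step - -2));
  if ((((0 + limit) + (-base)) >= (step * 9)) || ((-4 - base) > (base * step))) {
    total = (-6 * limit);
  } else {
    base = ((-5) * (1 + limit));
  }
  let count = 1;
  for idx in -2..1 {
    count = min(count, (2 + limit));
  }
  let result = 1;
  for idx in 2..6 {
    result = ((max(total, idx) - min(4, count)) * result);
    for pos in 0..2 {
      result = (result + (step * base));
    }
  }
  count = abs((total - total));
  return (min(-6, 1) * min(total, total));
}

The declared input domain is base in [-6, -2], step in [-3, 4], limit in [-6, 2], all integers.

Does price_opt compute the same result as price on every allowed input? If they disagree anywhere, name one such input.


Side by side, the visible changes include: same computation, different form.
As a probe, take base=-5, step=4, limit=-1: price runs total = 5; ((((0 + limit) + (-base)) >= (step * 9)) || ((-4 - base) > (base * step))) -> true; total = 6; count = 1; [idx=-2]; count = 1; [idx=-1]; count = 1; [idx=0]; count = 1; result = 1; [idx=2]; result = 5; [pos=0]; result = -15; [pos=1]; result = -35; [idx=3]; result = -175; [pos=0]; result = -195; [pos=1]; result = -215; [idx=4]; result = -1075; [pos=0]; result = -1095; [pos=1]; result = -1115; [idx=5]; result = -5575; [pos=0]; result = -5595; [pos=1]; result = -5615; count = 0; return -36; price_opt runs total = 5; ((((0 + limit) + (-base)) >= (step * 9)) || ((-4 - base) > (base * step))) -> true; total = 6; count = 1; [idx=-2]; count = 1; [idx=-1]; count = 1; [idx=0]; count = 1; result = 1; [idx=2]; result = 5; [pos=0]; result = -15; [pos=1]; result = -35; [idx=3]; result = -175; [pos=0]; result = -195; [pos=1]; result = -215; [idx=4]; result = -1075; [pos=0]; result = -1095; [pos=1]; result = -1115; [idx=5]; result = -5575; [pos=0]; result = -5595; [pos=1]; result = -5615; count = 0; return -36; both end at -36.
Sweeping the whole domain (360 inputs) finds no disagreement.
verdict: equivalent


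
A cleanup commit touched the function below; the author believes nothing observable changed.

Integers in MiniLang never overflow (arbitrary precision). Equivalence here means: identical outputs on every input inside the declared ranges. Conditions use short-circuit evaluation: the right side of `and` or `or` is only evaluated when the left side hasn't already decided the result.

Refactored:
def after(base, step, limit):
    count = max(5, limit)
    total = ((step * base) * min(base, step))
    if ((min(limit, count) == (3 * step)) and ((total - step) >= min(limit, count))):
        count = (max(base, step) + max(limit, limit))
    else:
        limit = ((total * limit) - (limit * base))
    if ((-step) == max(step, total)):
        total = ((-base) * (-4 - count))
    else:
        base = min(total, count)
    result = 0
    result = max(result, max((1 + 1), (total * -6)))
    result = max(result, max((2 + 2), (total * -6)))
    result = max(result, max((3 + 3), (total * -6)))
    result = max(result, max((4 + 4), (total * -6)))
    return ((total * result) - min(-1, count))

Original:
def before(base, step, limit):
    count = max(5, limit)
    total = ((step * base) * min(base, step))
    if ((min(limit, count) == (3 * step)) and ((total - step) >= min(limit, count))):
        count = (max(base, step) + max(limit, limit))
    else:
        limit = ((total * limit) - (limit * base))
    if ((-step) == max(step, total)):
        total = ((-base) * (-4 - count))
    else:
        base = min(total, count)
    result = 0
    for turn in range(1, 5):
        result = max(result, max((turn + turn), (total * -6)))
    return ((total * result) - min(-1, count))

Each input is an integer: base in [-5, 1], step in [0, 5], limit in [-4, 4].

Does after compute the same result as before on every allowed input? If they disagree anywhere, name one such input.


Behavior is preserved: although loop structure differs, plus statement counts differ, plus constant usage differs, plus local variable names differ, plus arithmetic usage differs, plus min/max/abs usage differs, the outputs never diverge.
One worked example (base=-3, step=0, limit=-4) — before: count = 5; total = 0; ((min(limit, count) == (3 * step)) and ((total - step) >= min(limit, count))) -> false; limit = -12; ((-step) == max(step, total)) -> true; total = -27; result = 0; [turn=1]; result = 162; [turn=2]; result = 162; [turn=3]; result = 162; [turn=4]; result = 162; return -4373; after: count = 5; total = 0; ((min(limit, count) == (3 * step)) and ((total - step) >= min(limit, count))) -> false; limit = -12; ((-step) == max(step, total)) -> true; total = -27; result = 0; result = 162; result = 162; result = 162; result = 162; return -4373; agreement on -4373.
Across all 378 domain points the two functions coincide.
verdict: equivalent


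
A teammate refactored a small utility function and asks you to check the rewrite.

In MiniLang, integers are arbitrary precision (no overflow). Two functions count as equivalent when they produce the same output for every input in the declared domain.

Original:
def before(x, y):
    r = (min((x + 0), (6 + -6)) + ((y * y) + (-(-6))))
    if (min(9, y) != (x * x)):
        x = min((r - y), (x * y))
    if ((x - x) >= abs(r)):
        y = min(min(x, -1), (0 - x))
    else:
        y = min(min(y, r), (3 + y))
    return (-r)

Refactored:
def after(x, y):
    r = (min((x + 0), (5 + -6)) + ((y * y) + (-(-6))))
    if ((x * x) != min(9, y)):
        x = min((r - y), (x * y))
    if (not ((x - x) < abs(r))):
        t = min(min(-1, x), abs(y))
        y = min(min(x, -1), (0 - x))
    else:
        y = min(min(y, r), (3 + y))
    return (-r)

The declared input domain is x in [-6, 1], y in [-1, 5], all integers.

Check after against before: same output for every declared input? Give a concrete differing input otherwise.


Consider the input x=0, y=-1.
before: r = 7; (min(9, y) != (x * x)) -> true; x = 0; ((x - x) >= abs(r)) -> false; y = -1; return -7
after: r = 6; ((x * x) != min(9, y)) -> true; x = 0; (not ((x - x) < abs(r))) -> false; y = -1; return -6
-7 != -6, so the rewrite changes behavior.
verdict: not equivalent; witness: x=0, y=-1


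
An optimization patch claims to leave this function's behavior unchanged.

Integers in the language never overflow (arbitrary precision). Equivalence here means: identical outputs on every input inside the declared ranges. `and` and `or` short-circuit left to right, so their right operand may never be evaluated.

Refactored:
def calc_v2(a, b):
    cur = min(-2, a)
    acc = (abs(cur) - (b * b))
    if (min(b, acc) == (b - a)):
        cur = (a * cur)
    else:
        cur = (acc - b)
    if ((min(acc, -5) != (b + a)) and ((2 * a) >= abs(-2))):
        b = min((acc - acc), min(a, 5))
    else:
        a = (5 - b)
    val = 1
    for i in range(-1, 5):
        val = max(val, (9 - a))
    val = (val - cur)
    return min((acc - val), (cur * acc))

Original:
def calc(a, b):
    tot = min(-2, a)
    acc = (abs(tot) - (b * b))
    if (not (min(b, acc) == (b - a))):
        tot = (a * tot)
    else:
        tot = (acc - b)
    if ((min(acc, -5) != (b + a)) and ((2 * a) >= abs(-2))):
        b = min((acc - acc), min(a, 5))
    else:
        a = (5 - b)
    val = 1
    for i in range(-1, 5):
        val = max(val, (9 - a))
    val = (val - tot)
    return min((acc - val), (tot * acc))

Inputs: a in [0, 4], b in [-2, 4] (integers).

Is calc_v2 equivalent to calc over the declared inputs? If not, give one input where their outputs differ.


The rewrite breaks on a=0, b=-1, where the results are 0 and -2.
calc: tot=-2, then acc=1, then (not (min(b, acc) == (b - a))) is false, then tot=2, then ((min(acc, -5) != (b + a)) and ((2 * a) >= abs(-2))) is false, then a=6, then val=1, then (i=-1), then val=3, then (i=0), then val=3, then (i=1), then val=3, then (i=2), then val=3, then (i=3), then val=3, then (i=4), then val=3, then val=1, then returns 0
calc_v2: cur=-2, then acc=1, then (min(b, acc) == (b - a)) is true, then cur=0, then ((min(acc, -5) != (b + a)) and ((2 * a) >= abs(-2))) is false, then a=6, then val=1, then (i=-1), then val=3, then (i=0), then val=3, then (i=1), then val=3, then (i=2), then val=3, then (i=3), then val=3, then (i=4), then val=3, then val=3, then returns -2
verdict: not equivalent; witness: a=0, b=-1


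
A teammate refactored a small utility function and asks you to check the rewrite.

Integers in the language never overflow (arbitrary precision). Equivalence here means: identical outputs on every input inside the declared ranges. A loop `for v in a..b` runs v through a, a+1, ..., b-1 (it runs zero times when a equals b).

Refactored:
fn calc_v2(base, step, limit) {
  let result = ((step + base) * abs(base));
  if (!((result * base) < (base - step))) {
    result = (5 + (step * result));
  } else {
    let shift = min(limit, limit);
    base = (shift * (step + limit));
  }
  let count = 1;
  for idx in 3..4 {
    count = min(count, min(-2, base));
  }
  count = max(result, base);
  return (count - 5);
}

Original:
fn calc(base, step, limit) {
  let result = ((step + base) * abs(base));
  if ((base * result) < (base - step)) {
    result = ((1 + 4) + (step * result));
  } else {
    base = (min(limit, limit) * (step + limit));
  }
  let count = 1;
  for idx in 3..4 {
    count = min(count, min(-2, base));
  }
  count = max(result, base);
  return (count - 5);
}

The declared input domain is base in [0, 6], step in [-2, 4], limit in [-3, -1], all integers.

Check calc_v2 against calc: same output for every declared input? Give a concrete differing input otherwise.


Consider the input base=0, step=-2, limit=-3.
calc: result = 0; ((base * result) < (base - step)) -> true; result = 5; count = 1; [idx=3]; count = -2; count = 5; return 0
calc_v2: result = 0; (!((result * base) < (base - step))) -> false; shift = -3; base = 15; count = 1; [idx=3]; count = -2; count = 15; return 10
0 against 10: the behavior changed.
verdict: not equivalent; witness: base=0, step=-2, limit=-3


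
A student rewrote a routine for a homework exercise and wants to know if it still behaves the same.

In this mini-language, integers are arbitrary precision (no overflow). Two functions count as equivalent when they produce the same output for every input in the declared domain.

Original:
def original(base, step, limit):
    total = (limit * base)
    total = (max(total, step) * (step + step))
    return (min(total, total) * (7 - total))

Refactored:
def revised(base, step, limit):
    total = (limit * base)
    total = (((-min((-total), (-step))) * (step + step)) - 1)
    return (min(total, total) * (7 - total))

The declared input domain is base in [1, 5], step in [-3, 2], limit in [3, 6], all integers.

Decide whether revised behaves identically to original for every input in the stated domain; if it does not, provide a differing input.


Evaluate both at base=1, step=-3, limit=3.
original: total = 3; total = -18; return -450
revised: total = 3; total = -19; return -494
-450 != -494, so the rewrite changes behavior.
verdict: not equivalent; witness: base=1, step=-3, limit=3


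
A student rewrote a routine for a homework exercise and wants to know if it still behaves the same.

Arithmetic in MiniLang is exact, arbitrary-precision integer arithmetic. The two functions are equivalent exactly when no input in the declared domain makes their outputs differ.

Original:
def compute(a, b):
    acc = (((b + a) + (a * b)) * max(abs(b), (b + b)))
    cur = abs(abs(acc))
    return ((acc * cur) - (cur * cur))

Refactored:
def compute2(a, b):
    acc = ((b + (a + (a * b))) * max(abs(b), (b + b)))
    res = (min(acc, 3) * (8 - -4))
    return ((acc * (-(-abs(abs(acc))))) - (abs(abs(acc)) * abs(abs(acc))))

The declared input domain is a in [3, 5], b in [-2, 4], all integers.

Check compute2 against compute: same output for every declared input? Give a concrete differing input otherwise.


Equivalent. One difference looks behavioral, but it never changes the outcome for any declared input.
An exhaustive pass over the 21 declared inputs shows identical outputs.
Tracing a=5, b=3: compute: acc = 138; cur = 138; return 0 | compute2: acc = 138; res = 36; return 0 — matching result 0.
verdict: equivalent


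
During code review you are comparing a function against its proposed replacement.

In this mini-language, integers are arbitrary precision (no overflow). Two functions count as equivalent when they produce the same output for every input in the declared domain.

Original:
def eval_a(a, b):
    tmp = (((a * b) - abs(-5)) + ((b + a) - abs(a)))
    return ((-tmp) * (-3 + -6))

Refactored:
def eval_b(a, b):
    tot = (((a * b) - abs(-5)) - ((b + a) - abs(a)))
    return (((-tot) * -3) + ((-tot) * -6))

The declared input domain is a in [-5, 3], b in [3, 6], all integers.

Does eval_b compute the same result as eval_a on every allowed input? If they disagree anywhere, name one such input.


At a=-5, b=3: eval_a gives -243, eval_b gives -117.
verdict: not equivalent; witness: a=-5, b=3


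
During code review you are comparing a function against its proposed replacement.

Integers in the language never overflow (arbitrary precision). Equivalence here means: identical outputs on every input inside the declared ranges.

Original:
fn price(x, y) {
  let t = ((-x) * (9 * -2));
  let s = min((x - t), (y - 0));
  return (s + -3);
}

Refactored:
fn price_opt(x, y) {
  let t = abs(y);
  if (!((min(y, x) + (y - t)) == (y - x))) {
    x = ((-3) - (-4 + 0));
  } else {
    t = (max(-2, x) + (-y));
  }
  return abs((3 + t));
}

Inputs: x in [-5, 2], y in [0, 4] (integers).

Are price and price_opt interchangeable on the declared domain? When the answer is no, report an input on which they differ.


The rewrite breaks on x=-5, y=0, where the results are -3 and 3.
price: t = -90; s = 0; return -3
price_opt: t = 0; (!((min(y, x) + (y - t)) == (y - x))) -> true; x = 1; return 3
verdict: not equivalent; witness: x=-5, y=0


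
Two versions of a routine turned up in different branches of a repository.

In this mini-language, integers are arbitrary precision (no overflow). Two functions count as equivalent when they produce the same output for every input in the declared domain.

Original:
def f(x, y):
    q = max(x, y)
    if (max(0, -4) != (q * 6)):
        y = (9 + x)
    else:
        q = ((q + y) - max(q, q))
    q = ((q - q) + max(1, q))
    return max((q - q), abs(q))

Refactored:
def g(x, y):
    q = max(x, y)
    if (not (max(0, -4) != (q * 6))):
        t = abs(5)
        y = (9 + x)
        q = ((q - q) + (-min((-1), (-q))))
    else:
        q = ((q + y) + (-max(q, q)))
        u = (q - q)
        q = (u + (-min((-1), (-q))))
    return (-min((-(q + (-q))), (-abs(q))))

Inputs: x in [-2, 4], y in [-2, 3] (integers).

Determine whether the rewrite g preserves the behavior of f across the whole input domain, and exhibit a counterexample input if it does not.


At x=2, y=-2: f gives 2, g gives 1.
verdict: not equivalent; witness: x=2, y=-2


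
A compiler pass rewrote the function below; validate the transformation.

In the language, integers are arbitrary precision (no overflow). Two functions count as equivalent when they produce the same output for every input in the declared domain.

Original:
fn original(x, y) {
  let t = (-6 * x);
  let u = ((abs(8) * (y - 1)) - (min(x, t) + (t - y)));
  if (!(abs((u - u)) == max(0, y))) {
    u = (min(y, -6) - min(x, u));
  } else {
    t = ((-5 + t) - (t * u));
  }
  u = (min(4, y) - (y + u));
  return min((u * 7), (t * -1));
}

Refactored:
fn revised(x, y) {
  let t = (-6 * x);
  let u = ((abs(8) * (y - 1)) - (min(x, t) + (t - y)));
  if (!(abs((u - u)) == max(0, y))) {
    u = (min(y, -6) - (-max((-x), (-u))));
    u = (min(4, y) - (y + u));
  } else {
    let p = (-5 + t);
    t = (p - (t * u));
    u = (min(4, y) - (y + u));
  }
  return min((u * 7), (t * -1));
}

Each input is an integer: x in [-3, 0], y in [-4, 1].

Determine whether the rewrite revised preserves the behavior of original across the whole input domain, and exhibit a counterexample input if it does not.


Although constant usage differs; statement counts differ; arithmetic usage differs; min/max/abs usage differs; local variable names differ, 24/24 inputs agree.
verdict: equivalent


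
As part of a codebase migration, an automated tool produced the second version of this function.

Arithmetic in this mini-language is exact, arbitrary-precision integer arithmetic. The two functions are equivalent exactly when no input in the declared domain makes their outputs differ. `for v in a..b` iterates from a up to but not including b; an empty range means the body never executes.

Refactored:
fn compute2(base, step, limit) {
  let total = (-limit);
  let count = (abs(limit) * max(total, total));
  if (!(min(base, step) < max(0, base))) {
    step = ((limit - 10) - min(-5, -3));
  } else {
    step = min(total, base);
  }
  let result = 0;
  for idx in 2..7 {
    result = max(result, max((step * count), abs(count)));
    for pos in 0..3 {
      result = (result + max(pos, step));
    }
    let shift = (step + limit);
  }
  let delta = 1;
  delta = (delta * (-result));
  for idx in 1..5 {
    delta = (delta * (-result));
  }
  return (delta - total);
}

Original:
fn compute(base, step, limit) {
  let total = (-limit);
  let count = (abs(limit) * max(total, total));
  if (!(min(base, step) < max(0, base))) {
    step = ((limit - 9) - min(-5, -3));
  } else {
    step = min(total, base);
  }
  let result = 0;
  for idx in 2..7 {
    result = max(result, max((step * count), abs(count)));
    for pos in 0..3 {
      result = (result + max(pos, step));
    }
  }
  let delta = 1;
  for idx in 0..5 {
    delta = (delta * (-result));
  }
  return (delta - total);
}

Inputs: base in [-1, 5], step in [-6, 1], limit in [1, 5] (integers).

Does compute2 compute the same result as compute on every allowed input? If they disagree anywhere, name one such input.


Evaluate both at base=0, step=0, limit=1.
compute: total := -1 | count := -1 | (!(min(base, step) < max(0, base))): true | step := -3 | result := 0 | iter idx=2: | result := 3 | iter pos=0: | result := 3 | iter pos=1: | result := 4 | iter pos=2: | result := 6 | iter idx=3: | result := 6 | iter pos=0: | result := 6 | iter pos=1: | result := 7 | iter pos=2: | result := 9 | iter idx=4: | result := 9 | iter pos=0: | result := 9 | iter pos=1: | result := 10 | iter pos=2: | result := 12 | iter idx=5: | result := 12 | iter pos=0: | result := 12 | iter pos=1: | result := 13 | iter pos=2: | result := 15 | iter idx=6: | result := 15 | iter pos=0: | result := 15 | iter pos=1: | result := 16 | iter pos=2: | result := 18 | delta := 1 | iter idx=0: | delta := -18 | iter idx=1: | delta := 324 | iter idx=2: | delta := -5832 | iter idx=3: | delta := 104976 | iter idx=4: | delta := -1889568 | result -1889567
compute2: total := -1 | count := -1 | (!(min(base, step) < max(0, base))): true | step := -4 | result := 0 | iter idx=2: | result := 4 | iter pos=0: | result := 4 | iter pos=1: | result := 5 | iter pos=2: | result := 7 | shift := -3 | iter idx=3: | result := 7 | iter pos=0: | result := 7 | iter pos=1: | result := 8 | iter pos=2: | result := 10 | shift := -3 | iter idx=4: | result := 10 | iter pos=0: | result := 10 | iter pos=1: | result := 11 | iter pos=2: | result := 13 | shift := -3 | iter idx=5: | result := 13 | iter pos=0: | result := 13 | iter pos=1: | result := 14 | iter pos=2: | result := 16 | shift := -3 | iter idx=6: | result := 16 | iter pos=0: | result := 16 | iter pos=1: | result := 17 | iter pos=2: | result := 19 | shift := -3 | delta := 1 | delta := -19 | iter idx=1: | delta := 361 | iter idx=2: | delta := -6859 | iter idx=3: | delta := 130321 | iter idx=4: | delta := -2476099 | result -2476098
-1889567 vs -2476098 — the two versions disagree here.
verdict: not equivalent; witness: base=0, step=0, limit=1


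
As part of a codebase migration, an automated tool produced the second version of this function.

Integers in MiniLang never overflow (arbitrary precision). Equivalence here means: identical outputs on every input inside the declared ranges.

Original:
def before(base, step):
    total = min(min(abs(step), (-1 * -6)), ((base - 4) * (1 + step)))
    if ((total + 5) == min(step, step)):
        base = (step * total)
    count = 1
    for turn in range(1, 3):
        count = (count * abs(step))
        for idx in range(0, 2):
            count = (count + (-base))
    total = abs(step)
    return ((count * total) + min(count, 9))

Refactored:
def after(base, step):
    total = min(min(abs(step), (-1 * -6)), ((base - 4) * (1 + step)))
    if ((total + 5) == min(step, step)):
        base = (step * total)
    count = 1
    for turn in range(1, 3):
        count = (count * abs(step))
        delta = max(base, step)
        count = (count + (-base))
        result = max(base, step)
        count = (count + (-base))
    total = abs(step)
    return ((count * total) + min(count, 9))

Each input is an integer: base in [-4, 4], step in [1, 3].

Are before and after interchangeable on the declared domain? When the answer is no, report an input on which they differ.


The two are interchangeable: statement counts differ; also arithmetic usage differs; also loop structure differs; also local variable names differ; also min/max/abs usage differs, and every declared input agrees.
Spot check at base=4, step=3 — before: total=0, then ((total + 5) == min(step, step)) is false, then count=1, then (turn=1), then count=3, then (idx=0), then count=-1, then (idx=1), then count=-5, then (turn=2), then count=-15, then (idx=0), then count=-19, then (idx=1), then count=-23, then total=3, then returns -92. after: total=0, then ((total + 5) == min(step, step)) is false, then count=1, then (turn=1), then count=3, then delta=4, then count=-1, then result=4, then count=-5, then (turn=2), then count=-15, then delta=4, then count=-19, then result=4, then count=-23, then total=3, then returns -92. Both give -92.
Sweeping the whole domain (27 inputs) finds no disagreement.
verdict: equivalent


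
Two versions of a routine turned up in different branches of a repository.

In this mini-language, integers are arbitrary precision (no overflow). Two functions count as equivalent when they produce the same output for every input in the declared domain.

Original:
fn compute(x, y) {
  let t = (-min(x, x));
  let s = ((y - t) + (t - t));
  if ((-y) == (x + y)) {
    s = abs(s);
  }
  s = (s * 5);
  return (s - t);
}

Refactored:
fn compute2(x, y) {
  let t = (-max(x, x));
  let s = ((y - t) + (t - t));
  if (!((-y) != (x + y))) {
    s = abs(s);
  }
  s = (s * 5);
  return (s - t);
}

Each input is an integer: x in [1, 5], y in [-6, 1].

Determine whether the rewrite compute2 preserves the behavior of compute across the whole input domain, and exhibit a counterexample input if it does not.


Equivalent. The suspicious edit (`min(x, x)` became `max(x, x)`) never changes the result for any input inside the declared domain.
Sweeping the whole domain (40 inputs) finds no disagreement.
As a probe, take x=3, y=-3: compute runs t := -3 | s := 0 | ((-y) == (x + y)): false | s := 0 | result 3; compute2 runs t := -3 | s := 0 | (!((-y) != (x + y))): false | s := 0 | result 3; both end at 3.
verdict: equivalent


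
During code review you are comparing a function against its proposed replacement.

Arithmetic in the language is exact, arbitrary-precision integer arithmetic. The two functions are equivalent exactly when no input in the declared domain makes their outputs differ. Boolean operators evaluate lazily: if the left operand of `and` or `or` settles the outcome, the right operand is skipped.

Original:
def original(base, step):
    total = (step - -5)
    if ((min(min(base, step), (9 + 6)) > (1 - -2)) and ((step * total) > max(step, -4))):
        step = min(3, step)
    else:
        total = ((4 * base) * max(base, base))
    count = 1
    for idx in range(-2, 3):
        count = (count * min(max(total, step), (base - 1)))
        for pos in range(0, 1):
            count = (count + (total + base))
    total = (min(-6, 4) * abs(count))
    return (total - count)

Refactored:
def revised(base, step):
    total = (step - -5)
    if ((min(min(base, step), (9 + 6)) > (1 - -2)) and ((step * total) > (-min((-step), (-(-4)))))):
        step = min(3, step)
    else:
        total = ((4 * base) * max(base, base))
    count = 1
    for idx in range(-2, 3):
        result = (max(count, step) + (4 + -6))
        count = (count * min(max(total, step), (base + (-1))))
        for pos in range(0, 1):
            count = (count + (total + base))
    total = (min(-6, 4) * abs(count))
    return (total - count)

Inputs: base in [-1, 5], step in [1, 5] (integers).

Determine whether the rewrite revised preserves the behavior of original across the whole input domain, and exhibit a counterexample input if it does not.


Equivalent — the differences include arithmetic usage differs; and local variable names differ; and statement counts differ; and min/max/abs usage differs; and constant usage differs, yet no declared input distinguishes the two.
Tracing base=-1, step=1: original: total becomes 6; next ((min(min(base, step), (9 + 6)) > (1 - -2)) and ((step * total) > max(step, -4))) evaluates to false; next total becomes 4; next count becomes 1; next at idx=-2:; next count becomes -2; next at pos=0:; next count becomes 1; next at idx=-1:; next count becomes -2; next at pos=0:; next count becomes 1; next at idx=0:; next count becomes -2; next at pos=0:; next count becomes 1; next at idx=1:; next count becomes -2; next at pos=0:; next count becomes 1; next at idx=2:; next count becomes -2; next at pos=0:; next count becomes 1; next total becomes -6; next final value -7 | revised: total becomes 6; next ((min(min(base, step), (9 + 6)) > (1 - -2)) and ((step * total) > (-min((-step), (-(-4)))))) evaluates to false; next total becomes 4; next count becomes 1; next at idx=-2:; next result becomes -1; next count becomes -2; next at pos=0:; next count becomes 1; next at idx=-1:; next result becomes -1; next count becomes -2; next at pos=0:; next count becomes 1; next at idx=0:; next result becomes -1; next count becomes -2; next at pos=0:; next count becomes 1; next at idx=1:; next result becomes -1; next count becomes -2; next at pos=0:; next count becomes 1; next at idx=2:; next result becomes -1; next count becomes -2; next at pos=0:; next count becomes 1; next total becomes -6; next final value -7 — matching result -7.
Sweeping the whole domain (35 inputs) finds no disagreement.
verdict: equivalent
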